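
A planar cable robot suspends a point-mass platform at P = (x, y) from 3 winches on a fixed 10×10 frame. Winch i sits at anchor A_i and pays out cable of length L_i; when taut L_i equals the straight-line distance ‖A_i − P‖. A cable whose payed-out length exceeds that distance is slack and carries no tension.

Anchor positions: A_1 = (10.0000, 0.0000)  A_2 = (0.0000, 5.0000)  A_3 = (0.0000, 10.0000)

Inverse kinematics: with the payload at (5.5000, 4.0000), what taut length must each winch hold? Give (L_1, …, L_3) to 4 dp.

(6.0208, 5.5902, 8.1394)

cable 1: Δx=4.5000, Δy=-4.0000; L_1 = √(Δx²+Δy²) = 6.0208
cable 2: Δx=-5.5000, Δy=1.0000; L_2 = √(Δx²+Δy²) = 5.5902
cable 3: Δx=-5.5000, Δy=6.0000; L_3 = √(Δx²+Δy²) = 8.1394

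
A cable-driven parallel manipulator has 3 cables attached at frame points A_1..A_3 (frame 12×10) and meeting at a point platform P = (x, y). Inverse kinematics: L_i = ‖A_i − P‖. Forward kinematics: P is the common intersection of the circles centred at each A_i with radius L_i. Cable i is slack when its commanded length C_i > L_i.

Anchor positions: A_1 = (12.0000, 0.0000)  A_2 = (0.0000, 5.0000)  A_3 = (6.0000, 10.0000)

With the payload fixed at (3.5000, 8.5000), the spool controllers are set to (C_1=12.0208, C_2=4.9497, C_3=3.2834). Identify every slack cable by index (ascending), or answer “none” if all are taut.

cable 1: √((8.5000)²+(-8.5000)²)=12.0208, C_1=12.0208: taut
cable 2: √((-3.5000)²+(-3.5000)²)=4.9497, C_2=4.9497: taut
cable 3: √((2.5000)²+(1.5000)²)=2.9155, C_3=3.2834: slack

3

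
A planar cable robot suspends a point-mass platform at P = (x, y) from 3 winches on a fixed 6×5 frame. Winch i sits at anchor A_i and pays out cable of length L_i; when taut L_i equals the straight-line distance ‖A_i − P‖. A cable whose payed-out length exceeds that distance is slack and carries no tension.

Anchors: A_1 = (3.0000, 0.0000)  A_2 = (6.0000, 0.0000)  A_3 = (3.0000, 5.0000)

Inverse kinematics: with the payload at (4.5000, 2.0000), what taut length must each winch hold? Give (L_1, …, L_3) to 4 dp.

L_1 = √((3.0000−4.5000)² + (0.0000−2.0000)²) = 2.5000
L_2 = √((6.0000−4.5000)² + (0.0000−2.0000)²) = 2.5000
L_3 = √((3.0000−4.5000)² + (5.0000−2.0000)²) = 3.3541

(2.5000, 2.5000, 3.3541)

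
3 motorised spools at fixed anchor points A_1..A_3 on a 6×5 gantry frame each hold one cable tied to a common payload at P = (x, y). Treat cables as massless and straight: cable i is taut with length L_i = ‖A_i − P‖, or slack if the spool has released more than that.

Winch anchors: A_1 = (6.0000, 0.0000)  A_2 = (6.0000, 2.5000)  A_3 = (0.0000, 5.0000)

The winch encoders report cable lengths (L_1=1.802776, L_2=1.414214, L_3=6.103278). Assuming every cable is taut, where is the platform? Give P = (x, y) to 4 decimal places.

(5.0000, 1.5000)

circle eqns → linear via eq_j − eq_1; set k_j = A_j·A_j − L_j²
k_1 = 36.0000+0.0000−3.2500 = 32.7500
0.0000·x − 5.0000·y = k_1−k_2 = -7.5000
12.0000·x − 10.0000·y = k_1−k_3 = 45.0000
solve first two rows → x=5.0000, y=1.5000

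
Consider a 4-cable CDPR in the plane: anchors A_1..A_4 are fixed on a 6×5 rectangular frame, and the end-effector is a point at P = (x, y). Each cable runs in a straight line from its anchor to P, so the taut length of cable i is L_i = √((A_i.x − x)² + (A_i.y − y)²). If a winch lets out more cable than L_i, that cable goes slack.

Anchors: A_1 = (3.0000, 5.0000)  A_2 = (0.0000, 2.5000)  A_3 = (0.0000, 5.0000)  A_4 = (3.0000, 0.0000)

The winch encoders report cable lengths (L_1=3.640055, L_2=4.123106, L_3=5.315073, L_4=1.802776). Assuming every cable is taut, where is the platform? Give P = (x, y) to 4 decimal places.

each cable: (A_i−P)·(A_i−P) = L_i²; let c_i = ‖A_i‖²−L_i²
c_1 = 9.0000+25.0000−13.2500 = 20.7500
row 1: 6.0000x + 5.0000y = 31.5000  (c_2=-10.7500)
row 2: 6.0000x + 0.0000y = 24.0000  (c_3=-3.2500)
row 3: 0.0000x + 10.0000y = 15.0000  (c_4=5.7500)
Cramer on rows 1–2 → x = 4.0000, y = 1.5000
check cable 4: ‖A_4−P‖² = 3.2500 ≈ L_4² = 3.2500 ✓

(4.0000, 1.5000)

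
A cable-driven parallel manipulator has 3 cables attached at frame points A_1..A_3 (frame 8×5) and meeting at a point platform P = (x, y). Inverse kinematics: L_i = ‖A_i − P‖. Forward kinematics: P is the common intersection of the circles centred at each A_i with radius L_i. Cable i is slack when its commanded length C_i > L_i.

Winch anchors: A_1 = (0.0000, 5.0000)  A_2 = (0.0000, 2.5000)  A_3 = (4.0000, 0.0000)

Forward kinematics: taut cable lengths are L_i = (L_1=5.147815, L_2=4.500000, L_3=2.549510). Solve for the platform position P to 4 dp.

(4.5000, 2.5000)

circle eqns → linear via eq_j − eq_1; set q_j = A_j·A_j − L_j²
q_1 = 0.0000+25.0000−26.5000 = -1.5000
0.0000·x + 5.0000·y = q_1−q_2 = 12.5000
-8.0000·x + 10.0000·y = q_1−q_3 = -11.0000
solve first two rows → x=4.5000, y=2.5000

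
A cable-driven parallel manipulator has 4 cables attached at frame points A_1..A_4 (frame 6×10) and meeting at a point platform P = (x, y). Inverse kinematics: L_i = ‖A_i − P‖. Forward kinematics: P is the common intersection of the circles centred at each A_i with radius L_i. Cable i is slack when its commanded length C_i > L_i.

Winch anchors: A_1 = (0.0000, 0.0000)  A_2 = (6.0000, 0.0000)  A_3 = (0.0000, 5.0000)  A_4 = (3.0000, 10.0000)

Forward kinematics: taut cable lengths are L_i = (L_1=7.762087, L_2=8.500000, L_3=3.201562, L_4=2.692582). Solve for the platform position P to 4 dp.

each cable: (A_i−P)·(A_i−P) = L_i²; let k_i = ‖A_i‖²−L_i²
k_1 = 0.0000+0.0000−60.2500 = -60.2500
row 1: -12.0000x + 0.0000y = -24.0000  (k_2=-36.2500)
row 2: 0.0000x − 10.0000y = -75.0000  (k_3=14.7500)
row 3: -6.0000x − 20.0000y = -162.0000  (k_4=101.7500)
Cramer on rows 1–2 → x = 2.0000, y = 7.5000
check cable 4: ‖A_4−P‖² = 7.2500 ≈ L_4² = 7.2500 ✓

(2.0000, 7.5000)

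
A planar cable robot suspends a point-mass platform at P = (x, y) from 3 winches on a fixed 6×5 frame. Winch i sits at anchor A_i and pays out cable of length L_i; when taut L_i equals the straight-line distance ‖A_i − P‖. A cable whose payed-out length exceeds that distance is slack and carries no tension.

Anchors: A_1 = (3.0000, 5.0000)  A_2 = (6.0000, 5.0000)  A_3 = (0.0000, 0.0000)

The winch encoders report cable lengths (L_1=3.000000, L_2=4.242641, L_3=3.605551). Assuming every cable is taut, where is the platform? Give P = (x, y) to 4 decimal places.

expand ‖A_i−P‖²=L_i² and subtract eq 1 (c_i ≔ ‖A_i‖²−L_i²)
c_1 = 9.0000+25.0000−9.0000 = 25.0000
eq1−eq2 → [-6.0000  0.0000]·P = -18.0000
eq1−eq3 → [6.0000  10.0000]·P = 38.0000
2×2 solve → P = (3.0000, 2.0000)

(3.0000, 2.0000)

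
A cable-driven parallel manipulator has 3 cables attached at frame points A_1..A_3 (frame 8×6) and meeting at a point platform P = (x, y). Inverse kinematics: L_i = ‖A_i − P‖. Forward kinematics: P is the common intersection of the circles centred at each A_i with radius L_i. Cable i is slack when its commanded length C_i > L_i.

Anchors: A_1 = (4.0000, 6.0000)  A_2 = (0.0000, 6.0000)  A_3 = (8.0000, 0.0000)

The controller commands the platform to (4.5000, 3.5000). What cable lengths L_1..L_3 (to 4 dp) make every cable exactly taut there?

cable 1: Δx=-0.5000, Δy=2.5000; L_1 = √(Δx²+Δy²) = 2.5495
cable 2: Δx=-4.5000, Δy=2.5000; L_2 = √(Δx²+Δy²) = 5.1478
cable 3: Δx=3.5000, Δy=-3.5000; L_3 = √(Δx²+Δy²) = 4.9497

(2.5495, 5.1478, 4.9497)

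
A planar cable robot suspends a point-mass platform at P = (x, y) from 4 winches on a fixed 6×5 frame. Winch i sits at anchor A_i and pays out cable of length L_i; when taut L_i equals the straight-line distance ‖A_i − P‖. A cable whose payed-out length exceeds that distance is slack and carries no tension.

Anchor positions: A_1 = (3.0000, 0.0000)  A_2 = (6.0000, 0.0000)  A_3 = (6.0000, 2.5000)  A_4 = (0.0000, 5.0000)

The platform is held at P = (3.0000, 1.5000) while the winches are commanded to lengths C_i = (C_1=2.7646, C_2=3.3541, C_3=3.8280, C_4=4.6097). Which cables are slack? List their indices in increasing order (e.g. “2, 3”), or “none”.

cable 1: L_1 = ‖A_1−P‖ = 1.5000;  C_1 = 2.7646 → slack
cable 2: L_2 = ‖A_2−P‖ = 3.3541;  C_2 = 3.3541 → taut
cable 3: L_3 = ‖A_3−P‖ = 3.1623;  C_3 = 3.8280 → slack
cable 4: L_4 = ‖A_4−P‖ = 4.6098;  C_4 = 4.6097 → taut

1, 3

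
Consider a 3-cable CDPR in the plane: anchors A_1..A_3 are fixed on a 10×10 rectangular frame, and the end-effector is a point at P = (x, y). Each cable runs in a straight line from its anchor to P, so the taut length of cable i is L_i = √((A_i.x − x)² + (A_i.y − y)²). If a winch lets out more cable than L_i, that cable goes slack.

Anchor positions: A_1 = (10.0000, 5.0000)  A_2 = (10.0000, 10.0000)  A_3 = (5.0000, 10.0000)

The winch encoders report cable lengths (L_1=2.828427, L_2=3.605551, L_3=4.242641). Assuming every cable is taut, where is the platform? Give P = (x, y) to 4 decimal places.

(8.0000, 7.0000)

expand ‖A_i−P‖²=L_i² and subtract eq 1 (q_i ≔ ‖A_i‖²−L_i²)
q_1 = 100.0000+25.0000−8.0000 = 117.0000
eq1−eq2 → [0.0000  -10.0000]·P = -70.0000
eq1−eq3 → [10.0000  -10.0000]·P = 10.0000
2×2 solve → P = (8.0000, 7.0000)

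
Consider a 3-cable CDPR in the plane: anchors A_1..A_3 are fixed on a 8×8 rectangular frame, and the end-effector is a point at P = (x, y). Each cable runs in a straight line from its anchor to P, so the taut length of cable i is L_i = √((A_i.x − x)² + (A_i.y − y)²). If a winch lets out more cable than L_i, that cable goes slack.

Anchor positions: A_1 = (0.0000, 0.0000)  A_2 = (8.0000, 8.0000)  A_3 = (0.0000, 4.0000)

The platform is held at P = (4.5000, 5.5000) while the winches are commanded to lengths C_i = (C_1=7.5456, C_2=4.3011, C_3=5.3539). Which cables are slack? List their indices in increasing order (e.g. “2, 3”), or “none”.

1, 3

cable 1: √((-4.5000)²+(-5.5000)²)=7.1063, C_1=7.5456: slack
cable 2: √((3.5000)²+(2.5000)²)=4.3012, C_2=4.3011: taut
cable 3: √((-4.5000)²+(-1.5000)²)=4.7434, C_3=5.3539: slack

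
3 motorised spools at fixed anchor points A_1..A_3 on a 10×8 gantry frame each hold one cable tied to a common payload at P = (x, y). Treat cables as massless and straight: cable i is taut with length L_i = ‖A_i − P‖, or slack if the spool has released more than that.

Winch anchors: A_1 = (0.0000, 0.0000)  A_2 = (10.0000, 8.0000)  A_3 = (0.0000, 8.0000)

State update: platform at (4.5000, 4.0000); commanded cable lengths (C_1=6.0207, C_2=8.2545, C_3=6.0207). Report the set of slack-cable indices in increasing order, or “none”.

2

cable 1: L_1 = ‖A_1−P‖ = 6.0208;  C_1 = 6.0207 → taut
cable 2: L_2 = ‖A_2−P‖ = 6.8007;  C_2 = 8.2545 → slack
cable 3: L_3 = ‖A_3−P‖ = 6.0208;  C_3 = 6.0207 → taut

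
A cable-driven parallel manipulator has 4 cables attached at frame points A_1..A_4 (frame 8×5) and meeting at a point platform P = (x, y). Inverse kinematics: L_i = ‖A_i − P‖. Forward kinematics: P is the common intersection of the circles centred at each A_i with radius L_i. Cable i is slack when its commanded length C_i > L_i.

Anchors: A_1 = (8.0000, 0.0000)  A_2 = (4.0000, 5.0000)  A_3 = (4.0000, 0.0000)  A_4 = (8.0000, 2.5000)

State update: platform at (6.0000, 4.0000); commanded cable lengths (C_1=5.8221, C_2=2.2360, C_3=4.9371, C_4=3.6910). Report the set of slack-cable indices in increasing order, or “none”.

cable 1: √((2.0000)²+(-4.0000)²)=4.4721, C_1=5.8221: slack
cable 2: √((-2.0000)²+(1.0000)²)=2.2361, C_2=2.2360: taut
cable 3: √((-2.0000)²+(-4.0000)²)=4.4721, C_3=4.9371: slack
cable 4: √((2.0000)²+(-1.5000)²)=2.5000, C_4=3.6910: slack

1, 3, 4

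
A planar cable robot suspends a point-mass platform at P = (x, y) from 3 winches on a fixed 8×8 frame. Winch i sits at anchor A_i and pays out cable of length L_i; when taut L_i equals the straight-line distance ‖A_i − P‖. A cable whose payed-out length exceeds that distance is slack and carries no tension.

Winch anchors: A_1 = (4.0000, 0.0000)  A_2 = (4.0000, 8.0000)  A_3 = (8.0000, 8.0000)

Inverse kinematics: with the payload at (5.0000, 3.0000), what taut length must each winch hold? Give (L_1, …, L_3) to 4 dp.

(3.1623, 5.0990, 5.8310)

L_1 = √((4.0000−5.0000)² + (0.0000−3.0000)²) = 3.1623
L_2 = √((4.0000−5.0000)² + (8.0000−3.0000)²) = 5.0990
L_3 = √((8.0000−5.0000)² + (8.0000−3.0000)²) = 5.8310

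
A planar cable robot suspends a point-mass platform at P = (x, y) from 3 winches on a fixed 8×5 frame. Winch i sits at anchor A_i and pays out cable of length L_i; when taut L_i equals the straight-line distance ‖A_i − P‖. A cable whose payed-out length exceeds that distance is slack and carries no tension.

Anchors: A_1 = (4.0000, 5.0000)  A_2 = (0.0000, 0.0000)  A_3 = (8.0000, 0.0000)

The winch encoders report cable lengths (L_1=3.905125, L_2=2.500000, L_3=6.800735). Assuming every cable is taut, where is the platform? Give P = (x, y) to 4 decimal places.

each cable: (A_i−P)·(A_i−P) = L_i²; let c_i = ‖A_i‖²−L_i²
c_1 = 16.0000+25.0000−15.2500 = 25.7500
row 1: 8.0000x + 10.0000y = 32.0000  (c_2=-6.2500)
row 2: -8.0000x + 10.0000y = 8.0000  (c_3=17.7500)
Cramer on rows 1–2 → x = 1.5000, y = 2.0000

(1.5000, 2.0000)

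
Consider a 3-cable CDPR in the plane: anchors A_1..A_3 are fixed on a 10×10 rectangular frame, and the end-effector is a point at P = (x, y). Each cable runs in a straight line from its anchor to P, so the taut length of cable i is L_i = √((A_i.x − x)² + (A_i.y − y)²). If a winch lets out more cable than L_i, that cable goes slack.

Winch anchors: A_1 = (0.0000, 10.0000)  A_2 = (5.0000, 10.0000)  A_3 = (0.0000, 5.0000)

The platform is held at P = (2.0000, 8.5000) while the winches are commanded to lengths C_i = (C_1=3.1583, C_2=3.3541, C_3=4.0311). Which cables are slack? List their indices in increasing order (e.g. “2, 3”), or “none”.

1

cable 1: √((-2.0000)²+(1.5000)²)=2.5000, C_1=3.1583: slack
cable 2: √((3.0000)²+(1.5000)²)=3.3541, C_2=3.3541: taut
cable 3: √((-2.0000)²+(-3.5000)²)=4.0311, C_3=4.0311: taut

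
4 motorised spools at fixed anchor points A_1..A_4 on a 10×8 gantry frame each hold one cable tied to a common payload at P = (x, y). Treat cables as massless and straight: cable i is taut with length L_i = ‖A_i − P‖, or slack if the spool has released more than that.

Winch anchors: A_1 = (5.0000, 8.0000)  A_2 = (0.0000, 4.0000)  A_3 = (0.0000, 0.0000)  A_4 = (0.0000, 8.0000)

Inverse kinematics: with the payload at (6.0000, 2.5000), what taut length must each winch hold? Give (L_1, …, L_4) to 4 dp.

L_1: Δ = A_1−P = (-1.0000, 5.5000) → ‖Δ‖ = √31.2500 = 5.5902
L_2: Δ = A_2−P = (-6.0000, 1.5000) → ‖Δ‖ = √38.2500 = 6.1847
L_3: Δ = A_3−P = (-6.0000, -2.5000) → ‖Δ‖ = √42.2500 = 6.5000
L_4: Δ = A_4−P = (-6.0000, 5.5000) → ‖Δ‖ = √66.2500 = 8.1394

(5.5902, 6.1847, 6.5000, 8.1394)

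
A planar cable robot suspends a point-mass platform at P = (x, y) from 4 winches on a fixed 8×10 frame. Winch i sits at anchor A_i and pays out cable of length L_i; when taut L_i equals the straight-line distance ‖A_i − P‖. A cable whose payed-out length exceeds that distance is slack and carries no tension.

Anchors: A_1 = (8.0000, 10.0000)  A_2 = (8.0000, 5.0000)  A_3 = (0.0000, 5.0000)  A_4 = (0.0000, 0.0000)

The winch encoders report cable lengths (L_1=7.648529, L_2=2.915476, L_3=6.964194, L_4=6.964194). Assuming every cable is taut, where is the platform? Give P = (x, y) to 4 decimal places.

circle eqns → linear via eq_j − eq_1; set c_j = A_j·A_j − L_j²
c_1 = 64.0000+100.0000−58.5000 = 105.5000
0.0000·x + 10.0000·y = c_1−c_2 = 25.0000
16.0000·x + 10.0000·y = c_1−c_3 = 129.0000
16.0000·x + 20.0000·y = c_1−c_4 = 154.0000
solve first two rows → x=6.5000, y=2.5000
check cable 4: ‖A_4−P‖² = 48.5000 ≈ L_4² = 48.5000 ✓

(6.5000, 2.5000)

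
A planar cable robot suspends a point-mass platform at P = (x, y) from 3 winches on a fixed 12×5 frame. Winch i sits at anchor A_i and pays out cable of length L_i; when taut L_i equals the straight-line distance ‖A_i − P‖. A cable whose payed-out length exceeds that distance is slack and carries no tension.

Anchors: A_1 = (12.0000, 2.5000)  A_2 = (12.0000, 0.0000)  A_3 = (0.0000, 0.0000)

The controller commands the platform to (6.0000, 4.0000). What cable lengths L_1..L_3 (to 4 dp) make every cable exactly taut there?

L_1 = √((12.0000−6.0000)² + (2.5000−4.0000)²) = 6.1847
L_2 = √((12.0000−6.0000)² + (0.0000−4.0000)²) = 7.2111
L_3 = √((0.0000−6.0000)² + (0.0000−4.0000)²) = 7.2111

(6.1847, 7.2111, 7.2111)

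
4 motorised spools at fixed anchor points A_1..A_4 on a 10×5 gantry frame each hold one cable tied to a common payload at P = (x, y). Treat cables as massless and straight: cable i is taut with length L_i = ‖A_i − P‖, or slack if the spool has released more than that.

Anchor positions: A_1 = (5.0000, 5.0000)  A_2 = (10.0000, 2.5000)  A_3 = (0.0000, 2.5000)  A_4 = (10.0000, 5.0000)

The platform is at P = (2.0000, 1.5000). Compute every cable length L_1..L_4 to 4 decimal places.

cable 1: Δx=3.0000, Δy=3.5000; L_1 = √(Δx²+Δy²) = 4.6098
cable 2: Δx=8.0000, Δy=1.0000; L_2 = √(Δx²+Δy²) = 8.0623
cable 3: Δx=-2.0000, Δy=1.0000; L_3 = √(Δx²+Δy²) = 2.2361
cable 4: Δx=8.0000, Δy=3.5000; L_4 = √(Δx²+Δy²) = 8.7321

(4.6098, 8.0623, 2.2361, 8.7321)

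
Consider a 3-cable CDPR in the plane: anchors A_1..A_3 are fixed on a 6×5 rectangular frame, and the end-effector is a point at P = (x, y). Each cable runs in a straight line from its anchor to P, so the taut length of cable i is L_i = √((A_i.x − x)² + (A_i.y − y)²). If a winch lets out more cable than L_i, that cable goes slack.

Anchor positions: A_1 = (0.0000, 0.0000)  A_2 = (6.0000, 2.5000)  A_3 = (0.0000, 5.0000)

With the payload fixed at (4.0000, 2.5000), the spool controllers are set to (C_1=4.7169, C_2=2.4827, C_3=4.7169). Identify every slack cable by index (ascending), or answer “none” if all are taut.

2

cable 1: √((-4.0000)²+(-2.5000)²)=4.7170, C_1=4.7169: taut
cable 2: √((2.0000)²+(0.0000)²)=2.0000, C_2=2.4827: slack
cable 3: √((-4.0000)²+(2.5000)²)=4.7170, C_3=4.7169: taut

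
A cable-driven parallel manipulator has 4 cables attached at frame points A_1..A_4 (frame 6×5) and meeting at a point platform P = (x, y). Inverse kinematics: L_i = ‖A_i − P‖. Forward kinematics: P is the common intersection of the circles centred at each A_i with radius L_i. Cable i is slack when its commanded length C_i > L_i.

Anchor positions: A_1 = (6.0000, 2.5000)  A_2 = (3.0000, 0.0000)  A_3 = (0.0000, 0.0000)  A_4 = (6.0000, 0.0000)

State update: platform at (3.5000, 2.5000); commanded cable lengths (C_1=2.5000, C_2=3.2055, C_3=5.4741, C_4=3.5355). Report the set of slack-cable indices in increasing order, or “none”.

i=1: geometric 2.5000 vs commanded 2.5000 ⇒ taut
i=2: geometric 2.5495 vs commanded 3.2055 ⇒ slack
i=3: geometric 4.3012 vs commanded 5.4741 ⇒ slack
i=4: geometric 3.5355 vs commanded 3.5355 ⇒ taut

2, 3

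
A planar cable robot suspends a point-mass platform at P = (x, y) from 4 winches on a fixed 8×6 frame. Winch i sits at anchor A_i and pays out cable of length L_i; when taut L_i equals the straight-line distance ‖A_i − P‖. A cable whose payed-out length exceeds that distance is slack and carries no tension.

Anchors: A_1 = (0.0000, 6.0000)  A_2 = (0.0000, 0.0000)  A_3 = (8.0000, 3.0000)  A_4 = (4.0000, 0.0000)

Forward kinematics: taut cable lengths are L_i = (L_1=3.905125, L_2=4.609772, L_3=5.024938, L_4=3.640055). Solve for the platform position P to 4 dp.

each cable: (A_i−P)·(A_i−P) = L_i²; let c_i = ‖A_i‖²−L_i²
c_1 = 0.0000+36.0000−15.2500 = 20.7500
row 1: 0.0000x + 12.0000y = 42.0000  (c_2=-21.2500)
row 2: -16.0000x + 6.0000y = -27.0000  (c_3=47.7500)
row 3: -8.0000x + 12.0000y = 18.0000  (c_4=2.7500)
Cramer on rows 1–2 → x = 3.0000, y = 3.5000
check cable 4: ‖A_4−P‖² = 13.2500 ≈ L_4² = 13.2500 ✓

(3.0000, 3.5000)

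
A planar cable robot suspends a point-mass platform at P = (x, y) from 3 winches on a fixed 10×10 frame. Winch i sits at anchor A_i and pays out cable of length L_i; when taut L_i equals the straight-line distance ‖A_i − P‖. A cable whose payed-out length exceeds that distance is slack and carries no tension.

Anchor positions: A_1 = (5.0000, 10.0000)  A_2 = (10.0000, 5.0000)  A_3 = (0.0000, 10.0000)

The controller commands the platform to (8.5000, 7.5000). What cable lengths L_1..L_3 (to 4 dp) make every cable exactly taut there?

L_1: Δ = A_1−P = (-3.5000, 2.5000) → ‖Δ‖ = √18.5000 = 4.3012
L_2: Δ = A_2−P = (1.5000, -2.5000) → ‖Δ‖ = √8.5000 = 2.9155
L_3: Δ = A_3−P = (-8.5000, 2.5000) → ‖Δ‖ = √78.5000 = 8.8600

(4.3012, 2.9155, 8.8600)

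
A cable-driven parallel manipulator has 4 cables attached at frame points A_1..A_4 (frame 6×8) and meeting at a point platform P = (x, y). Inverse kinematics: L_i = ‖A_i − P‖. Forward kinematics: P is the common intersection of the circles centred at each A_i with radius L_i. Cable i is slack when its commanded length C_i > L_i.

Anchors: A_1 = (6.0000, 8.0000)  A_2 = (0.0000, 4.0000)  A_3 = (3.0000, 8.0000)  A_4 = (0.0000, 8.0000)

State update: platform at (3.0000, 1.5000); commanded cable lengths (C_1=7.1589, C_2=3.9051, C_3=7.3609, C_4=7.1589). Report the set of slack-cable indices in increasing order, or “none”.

cable 1: √((3.0000)²+(6.5000)²)=7.1589, C_1=7.1589: taut
cable 2: √((-3.0000)²+(2.5000)²)=3.9051, C_2=3.9051: taut
cable 3: √((0.0000)²+(6.5000)²)=6.5000, C_3=7.3609: slack
cable 4: √((-3.0000)²+(6.5000)²)=7.1589, C_4=7.1589: taut

3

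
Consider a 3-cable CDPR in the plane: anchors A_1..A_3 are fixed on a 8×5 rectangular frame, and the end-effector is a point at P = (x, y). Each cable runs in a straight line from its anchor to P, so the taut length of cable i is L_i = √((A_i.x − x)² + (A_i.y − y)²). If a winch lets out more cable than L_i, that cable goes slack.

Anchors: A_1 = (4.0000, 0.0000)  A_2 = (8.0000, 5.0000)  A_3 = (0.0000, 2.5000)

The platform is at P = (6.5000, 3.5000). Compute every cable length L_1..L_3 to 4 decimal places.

L_1: Δ = A_1−P = (-2.5000, -3.5000) → ‖Δ‖ = √18.5000 = 4.3012
L_2: Δ = A_2−P = (1.5000, 1.5000) → ‖Δ‖ = √4.5000 = 2.1213
L_3: Δ = A_3−P = (-6.5000, -1.0000) → ‖Δ‖ = √43.2500 = 6.5765

(4.3012, 2.1213, 6.5765)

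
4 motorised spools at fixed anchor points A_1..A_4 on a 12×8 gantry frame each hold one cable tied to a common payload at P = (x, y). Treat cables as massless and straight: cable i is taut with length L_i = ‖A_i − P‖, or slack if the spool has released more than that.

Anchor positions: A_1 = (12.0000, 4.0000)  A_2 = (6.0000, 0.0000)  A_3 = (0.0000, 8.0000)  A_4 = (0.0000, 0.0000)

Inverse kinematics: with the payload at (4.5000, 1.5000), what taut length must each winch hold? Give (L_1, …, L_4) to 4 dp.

(7.9057, 2.1213, 7.9057, 4.7434)

cable 1: Δx=7.5000, Δy=2.5000; L_1 = √(Δx²+Δy²) = 7.9057
cable 2: Δx=1.5000, Δy=-1.5000; L_2 = √(Δx²+Δy²) = 2.1213
cable 3: Δx=-4.5000, Δy=6.5000; L_3 = √(Δx²+Δy²) = 7.9057
cable 4: Δx=-4.5000, Δy=-1.5000; L_4 = √(Δx²+Δy²) = 4.7434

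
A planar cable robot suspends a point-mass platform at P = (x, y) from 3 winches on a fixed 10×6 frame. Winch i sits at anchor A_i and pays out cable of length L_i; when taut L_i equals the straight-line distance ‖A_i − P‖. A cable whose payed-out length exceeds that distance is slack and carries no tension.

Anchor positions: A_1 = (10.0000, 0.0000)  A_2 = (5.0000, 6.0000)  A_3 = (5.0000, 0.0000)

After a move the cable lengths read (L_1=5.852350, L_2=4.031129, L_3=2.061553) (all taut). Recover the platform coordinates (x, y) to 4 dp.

circle eqns → linear via eq_j − eq_1; set c_j = A_j·A_j − L_j²
c_1 = 100.0000+0.0000−34.2500 = 65.7500
10.0000·x − 12.0000·y = c_1−c_2 = 21.0000
10.0000·x + 0.0000·y = c_1−c_3 = 45.0000
solve first two rows → x=4.5000, y=2.0000

(4.5000, 2.0000)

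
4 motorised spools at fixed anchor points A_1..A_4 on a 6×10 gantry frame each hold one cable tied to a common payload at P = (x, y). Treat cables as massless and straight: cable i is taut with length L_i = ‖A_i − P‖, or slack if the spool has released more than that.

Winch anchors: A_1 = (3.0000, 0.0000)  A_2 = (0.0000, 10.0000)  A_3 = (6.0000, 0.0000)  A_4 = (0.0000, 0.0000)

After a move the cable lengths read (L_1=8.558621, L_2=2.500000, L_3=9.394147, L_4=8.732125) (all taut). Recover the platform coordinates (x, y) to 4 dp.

expand ‖A_i−P‖²=L_i² and subtract eq 1 (c_i ≔ ‖A_i‖²−L_i²)
c_1 = 9.0000+0.0000−73.2500 = -64.2500
eq1−eq2 → [6.0000  -20.0000]·P = -158.0000
eq1−eq3 → [-6.0000  0.0000]·P = -12.0000
eq1−eq4 → [6.0000  0.0000]·P = 12.0000
2×2 solve → P = (2.0000, 8.5000)
check cable 4: ‖A_4−P‖² = 76.2500 ≈ L_4² = 76.2500 ✓

(2.0000, 8.5000)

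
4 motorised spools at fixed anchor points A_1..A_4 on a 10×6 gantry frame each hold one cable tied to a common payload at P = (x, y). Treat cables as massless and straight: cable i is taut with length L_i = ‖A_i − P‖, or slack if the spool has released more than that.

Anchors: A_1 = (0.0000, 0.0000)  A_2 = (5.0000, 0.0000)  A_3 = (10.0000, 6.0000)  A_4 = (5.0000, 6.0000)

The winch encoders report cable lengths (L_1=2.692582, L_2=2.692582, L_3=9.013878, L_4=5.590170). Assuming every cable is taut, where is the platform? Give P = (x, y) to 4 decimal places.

circle eqns → linear via eq_j − eq_1; set k_j = A_j·A_j − L_j²
k_1 = 0.0000+0.0000−7.2500 = -7.2500
-10.0000·x + 0.0000·y = k_1−k_2 = -25.0000
-20.0000·x − 12.0000·y = k_1−k_3 = -62.0000
-10.0000·x − 12.0000·y = k_1−k_4 = -37.0000
solve first two rows → x=2.5000, y=1.0000
check cable 4: ‖A_4−P‖² = 31.2500 ≈ L_4² = 31.2500 ✓

(2.5000, 1.0000)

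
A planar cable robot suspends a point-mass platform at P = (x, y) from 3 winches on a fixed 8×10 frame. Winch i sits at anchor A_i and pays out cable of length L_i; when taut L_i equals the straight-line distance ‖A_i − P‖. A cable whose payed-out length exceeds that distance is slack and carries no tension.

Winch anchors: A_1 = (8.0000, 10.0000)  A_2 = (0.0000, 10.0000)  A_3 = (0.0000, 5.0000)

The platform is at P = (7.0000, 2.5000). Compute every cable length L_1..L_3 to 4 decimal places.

(7.5664, 10.2591, 7.4330)

L_1: Δ = A_1−P = (1.0000, 7.5000) → ‖Δ‖ = √57.2500 = 7.5664
L_2: Δ = A_2−P = (-7.0000, 7.5000) → ‖Δ‖ = √105.2500 = 10.2591
L_3: Δ = A_3−P = (-7.0000, 2.5000) → ‖Δ‖ = √55.2500 = 7.4330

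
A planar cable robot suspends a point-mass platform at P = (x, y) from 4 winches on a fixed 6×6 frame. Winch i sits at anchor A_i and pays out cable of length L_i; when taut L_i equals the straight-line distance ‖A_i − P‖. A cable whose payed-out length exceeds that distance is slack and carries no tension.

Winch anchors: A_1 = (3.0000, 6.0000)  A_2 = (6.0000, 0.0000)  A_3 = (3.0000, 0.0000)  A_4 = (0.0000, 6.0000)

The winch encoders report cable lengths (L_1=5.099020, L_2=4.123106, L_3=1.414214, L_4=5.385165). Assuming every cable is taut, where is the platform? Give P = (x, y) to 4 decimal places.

(2.0000, 1.0000)

circle eqns → linear via eq_j − eq_1; set k_j = A_j·A_j − L_j²
k_1 = 9.0000+36.0000−26.0000 = 19.0000
-6.0000·x + 12.0000·y = k_1−k_2 = 0.0000
0.0000·x + 12.0000·y = k_1−k_3 = 12.0000
6.0000·x + 0.0000·y = k_1−k_4 = 12.0000
solve first two rows → x=2.0000, y=1.0000
check cable 4: ‖A_4−P‖² = 29.0000 ≈ L_4² = 29.0000 ✓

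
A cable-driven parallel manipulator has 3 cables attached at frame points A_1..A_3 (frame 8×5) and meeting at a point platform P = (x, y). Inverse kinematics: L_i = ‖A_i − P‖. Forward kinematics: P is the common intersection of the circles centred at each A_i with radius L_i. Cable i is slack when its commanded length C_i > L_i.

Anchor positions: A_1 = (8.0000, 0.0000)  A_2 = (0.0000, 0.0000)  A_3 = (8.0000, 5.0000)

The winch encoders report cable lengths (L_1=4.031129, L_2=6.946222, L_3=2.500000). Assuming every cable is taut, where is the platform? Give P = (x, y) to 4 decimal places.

(6.0000, 3.5000)

circle eqns → linear via eq_j − eq_1; set q_j = A_j·A_j − L_j²
q_1 = 64.0000+0.0000−16.2500 = 47.7500
16.0000·x + 0.0000·y = q_1−q_2 = 96.0000
0.0000·x − 10.0000·y = q_1−q_3 = -35.0000
solve first two rows → x=6.0000, y=3.5000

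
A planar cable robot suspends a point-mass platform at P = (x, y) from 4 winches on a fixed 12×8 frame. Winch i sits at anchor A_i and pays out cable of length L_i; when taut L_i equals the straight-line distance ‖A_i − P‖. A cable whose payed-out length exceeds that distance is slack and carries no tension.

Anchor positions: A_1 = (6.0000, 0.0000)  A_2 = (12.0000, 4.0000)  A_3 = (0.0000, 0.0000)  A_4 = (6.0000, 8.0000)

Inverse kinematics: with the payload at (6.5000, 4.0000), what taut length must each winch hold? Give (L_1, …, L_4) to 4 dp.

L_1 = √((6.0000−6.5000)² + (0.0000−4.0000)²) = 4.0311
L_2 = √((12.0000−6.5000)² + (4.0000−4.0000)²) = 5.5000
L_3 = √((0.0000−6.5000)² + (0.0000−4.0000)²) = 7.6322
L_4 = √((6.0000−6.5000)² + (8.0000−4.0000)²) = 4.0311

(4.0311, 5.5000, 7.6322, 4.0311)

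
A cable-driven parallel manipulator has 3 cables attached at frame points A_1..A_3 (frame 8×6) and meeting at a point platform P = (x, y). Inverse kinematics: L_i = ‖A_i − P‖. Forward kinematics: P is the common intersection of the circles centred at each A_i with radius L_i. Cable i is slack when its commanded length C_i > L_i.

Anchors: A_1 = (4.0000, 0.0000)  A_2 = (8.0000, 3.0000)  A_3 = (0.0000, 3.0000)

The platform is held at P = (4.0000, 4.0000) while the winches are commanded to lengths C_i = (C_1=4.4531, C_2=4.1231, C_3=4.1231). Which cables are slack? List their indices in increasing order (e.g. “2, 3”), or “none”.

1

cable 1: √((0.0000)²+(-4.0000)²)=4.0000, C_1=4.4531: slack
cable 2: √((4.0000)²+(-1.0000)²)=4.1231, C_2=4.1231: taut
cable 3: √((-4.0000)²+(-1.0000)²)=4.1231, C_3=4.1231: taut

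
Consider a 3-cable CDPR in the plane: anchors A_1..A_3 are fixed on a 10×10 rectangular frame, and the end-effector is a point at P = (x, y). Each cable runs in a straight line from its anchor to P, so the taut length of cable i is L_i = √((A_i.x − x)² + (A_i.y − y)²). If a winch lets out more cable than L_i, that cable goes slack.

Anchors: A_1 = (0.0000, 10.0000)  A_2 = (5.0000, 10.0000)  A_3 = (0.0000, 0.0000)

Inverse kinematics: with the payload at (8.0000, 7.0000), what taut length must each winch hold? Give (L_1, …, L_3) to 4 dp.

(8.5440, 4.2426, 10.6301)

cable 1: Δx=-8.0000, Δy=3.0000; L_1 = √(Δx²+Δy²) = 8.5440
cable 2: Δx=-3.0000, Δy=3.0000; L_2 = √(Δx²+Δy²) = 4.2426
cable 3: Δx=-8.0000, Δy=-7.0000; L_3 = √(Δx²+Δy²) = 10.6301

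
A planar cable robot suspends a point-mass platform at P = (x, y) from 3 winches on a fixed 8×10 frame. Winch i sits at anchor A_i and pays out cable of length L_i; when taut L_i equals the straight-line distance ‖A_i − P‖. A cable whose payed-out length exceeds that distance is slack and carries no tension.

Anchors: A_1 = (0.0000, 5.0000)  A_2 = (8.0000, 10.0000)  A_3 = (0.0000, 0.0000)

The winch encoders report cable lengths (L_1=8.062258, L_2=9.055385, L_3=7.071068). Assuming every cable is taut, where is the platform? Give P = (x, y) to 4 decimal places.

each cable: (A_i−P)·(A_i−P) = L_i²; let c_i = ‖A_i‖²−L_i²
c_1 = 0.0000+25.0000−65.0000 = -40.0000
row 1: -16.0000x − 10.0000y = -122.0000  (c_2=82.0000)
row 2: 0.0000x + 10.0000y = 10.0000  (c_3=-50.0000)
Cramer on rows 1–2 → x = 7.0000, y = 1.0000

(7.0000, 1.0000)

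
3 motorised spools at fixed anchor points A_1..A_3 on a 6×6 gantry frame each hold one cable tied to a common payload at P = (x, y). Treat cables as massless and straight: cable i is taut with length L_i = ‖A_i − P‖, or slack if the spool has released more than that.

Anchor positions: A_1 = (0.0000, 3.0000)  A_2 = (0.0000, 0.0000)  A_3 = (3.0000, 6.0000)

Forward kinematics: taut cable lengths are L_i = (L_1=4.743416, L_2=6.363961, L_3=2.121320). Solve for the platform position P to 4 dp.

(4.5000, 4.5000)

circle eqns → linear via eq_j − eq_1; set q_j = A_j·A_j − L_j²
q_1 = 0.0000+9.0000−22.5000 = -13.5000
0.0000·x + 6.0000·y = q_1−q_2 = 27.0000
-6.0000·x − 6.0000·y = q_1−q_3 = -54.0000
solve first two rows → x=4.5000, y=4.5000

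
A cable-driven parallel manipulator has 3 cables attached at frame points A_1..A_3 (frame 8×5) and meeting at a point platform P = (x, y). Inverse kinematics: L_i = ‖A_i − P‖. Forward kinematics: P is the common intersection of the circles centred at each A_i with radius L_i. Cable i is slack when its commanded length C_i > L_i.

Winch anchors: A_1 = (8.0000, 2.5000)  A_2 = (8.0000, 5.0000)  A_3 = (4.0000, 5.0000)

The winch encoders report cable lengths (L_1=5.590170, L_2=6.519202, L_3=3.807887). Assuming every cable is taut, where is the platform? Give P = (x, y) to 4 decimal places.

circle eqns → linear via eq_j − eq_1; set q_j = A_j·A_j − L_j²
q_1 = 64.0000+6.2500−31.2500 = 39.0000
0.0000·x − 5.0000·y = q_1−q_2 = -7.5000
8.0000·x − 5.0000·y = q_1−q_3 = 12.5000
solve first two rows → x=2.5000, y=1.5000

(2.5000, 1.5000)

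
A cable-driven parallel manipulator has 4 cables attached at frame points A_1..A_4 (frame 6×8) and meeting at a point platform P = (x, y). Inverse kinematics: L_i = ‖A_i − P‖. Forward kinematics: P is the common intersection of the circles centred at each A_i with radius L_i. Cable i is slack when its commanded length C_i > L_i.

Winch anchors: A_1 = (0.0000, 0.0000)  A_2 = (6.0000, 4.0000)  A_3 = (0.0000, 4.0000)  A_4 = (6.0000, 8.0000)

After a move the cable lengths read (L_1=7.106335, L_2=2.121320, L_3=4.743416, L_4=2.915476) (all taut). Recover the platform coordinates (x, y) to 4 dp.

(4.5000, 5.5000)

each cable: (A_i−P)·(A_i−P) = L_i²; let k_i = ‖A_i‖²−L_i²
k_1 = 0.0000+0.0000−50.5000 = -50.5000
row 1: -12.0000x − 8.0000y = -98.0000  (k_2=47.5000)
row 2: 0.0000x − 8.0000y = -44.0000  (k_3=-6.5000)
row 3: -12.0000x − 16.0000y = -142.0000  (k_4=91.5000)
Cramer on rows 1–2 → x = 4.5000, y = 5.5000
check cable 4: ‖A_4−P‖² = 8.5000 ≈ L_4² = 8.5000 ✓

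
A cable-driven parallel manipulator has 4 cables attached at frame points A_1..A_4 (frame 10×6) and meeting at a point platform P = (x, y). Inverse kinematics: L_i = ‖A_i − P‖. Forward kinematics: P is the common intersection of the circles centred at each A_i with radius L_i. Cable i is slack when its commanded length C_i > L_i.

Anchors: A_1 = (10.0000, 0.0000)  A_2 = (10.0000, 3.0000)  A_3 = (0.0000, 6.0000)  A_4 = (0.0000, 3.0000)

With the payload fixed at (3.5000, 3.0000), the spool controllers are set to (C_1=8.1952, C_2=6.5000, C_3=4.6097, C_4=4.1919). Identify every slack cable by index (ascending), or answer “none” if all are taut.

1, 4

cable 1: √((6.5000)²+(-3.0000)²)=7.1589, C_1=8.1952: slack
cable 2: √((6.5000)²+(0.0000)²)=6.5000, C_2=6.5000: taut
cable 3: √((-3.5000)²+(3.0000)²)=4.6098, C_3=4.6097: taut
cable 4: √((-3.5000)²+(0.0000)²)=3.5000, C_4=4.1919: slack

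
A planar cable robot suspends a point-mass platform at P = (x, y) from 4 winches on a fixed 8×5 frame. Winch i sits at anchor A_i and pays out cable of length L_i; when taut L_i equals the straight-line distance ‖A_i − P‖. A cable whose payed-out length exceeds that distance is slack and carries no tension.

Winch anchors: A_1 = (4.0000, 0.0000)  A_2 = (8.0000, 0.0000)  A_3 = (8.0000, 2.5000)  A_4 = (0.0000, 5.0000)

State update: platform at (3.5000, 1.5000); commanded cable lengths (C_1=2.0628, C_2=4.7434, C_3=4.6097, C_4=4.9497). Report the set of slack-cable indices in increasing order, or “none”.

1

cable 1: √((0.5000)²+(-1.5000)²)=1.5811, C_1=2.0628: slack
cable 2: √((4.5000)²+(-1.5000)²)=4.7434, C_2=4.7434: taut
cable 3: √((4.5000)²+(1.0000)²)=4.6098, C_3=4.6097: taut
cable 4: √((-3.5000)²+(3.5000)²)=4.9497, C_4=4.9497: taut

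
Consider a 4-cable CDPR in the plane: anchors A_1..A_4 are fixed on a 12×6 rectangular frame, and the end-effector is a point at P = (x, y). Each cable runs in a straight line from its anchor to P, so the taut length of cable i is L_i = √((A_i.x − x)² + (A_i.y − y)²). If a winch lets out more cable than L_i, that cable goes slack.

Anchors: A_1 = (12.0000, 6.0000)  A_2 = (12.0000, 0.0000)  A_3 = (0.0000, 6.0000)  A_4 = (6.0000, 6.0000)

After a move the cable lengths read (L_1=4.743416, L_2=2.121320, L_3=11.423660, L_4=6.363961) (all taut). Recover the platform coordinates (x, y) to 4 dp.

(10.5000, 1.5000)

expand ‖A_i−P‖²=L_i² and subtract eq 1 (q_i ≔ ‖A_i‖²−L_i²)
q_1 = 144.0000+36.0000−22.5000 = 157.5000
eq1−eq2 → [0.0000  12.0000]·P = 18.0000
eq1−eq3 → [24.0000  0.0000]·P = 252.0000
eq1−eq4 → [12.0000  0.0000]·P = 126.0000
2×2 solve → P = (10.5000, 1.5000)
check cable 4: ‖A_4−P‖² = 40.5000 ≈ L_4² = 40.5000 ✓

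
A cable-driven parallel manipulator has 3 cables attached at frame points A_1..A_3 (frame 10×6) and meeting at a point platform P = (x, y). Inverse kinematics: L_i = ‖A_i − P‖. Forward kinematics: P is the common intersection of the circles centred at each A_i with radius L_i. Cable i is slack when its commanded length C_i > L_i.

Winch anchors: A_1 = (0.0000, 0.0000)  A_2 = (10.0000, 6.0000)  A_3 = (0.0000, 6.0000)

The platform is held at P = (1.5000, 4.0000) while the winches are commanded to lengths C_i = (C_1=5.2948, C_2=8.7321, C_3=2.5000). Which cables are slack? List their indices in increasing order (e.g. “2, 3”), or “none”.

1

cable 1: √((-1.5000)²+(-4.0000)²)=4.2720, C_1=5.2948: slack
cable 2: √((8.5000)²+(2.0000)²)=8.7321, C_2=8.7321: taut
cable 3: √((-1.5000)²+(2.0000)²)=2.5000, C_3=2.5000: taut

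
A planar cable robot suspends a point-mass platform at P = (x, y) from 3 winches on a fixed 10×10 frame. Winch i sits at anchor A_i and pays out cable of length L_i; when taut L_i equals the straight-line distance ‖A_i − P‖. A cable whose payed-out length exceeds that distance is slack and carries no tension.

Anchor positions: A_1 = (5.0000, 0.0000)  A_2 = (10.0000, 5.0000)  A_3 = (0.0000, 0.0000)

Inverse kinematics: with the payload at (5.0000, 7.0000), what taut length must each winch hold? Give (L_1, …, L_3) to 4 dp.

(7.0000, 5.3852, 8.6023)

L_1 = √((5.0000−5.0000)² + (0.0000−7.0000)²) = 7.0000
L_2 = √((10.0000−5.0000)² + (5.0000−7.0000)²) = 5.3852
L_3 = √((0.0000−5.0000)² + (0.0000−7.0000)²) = 8.6023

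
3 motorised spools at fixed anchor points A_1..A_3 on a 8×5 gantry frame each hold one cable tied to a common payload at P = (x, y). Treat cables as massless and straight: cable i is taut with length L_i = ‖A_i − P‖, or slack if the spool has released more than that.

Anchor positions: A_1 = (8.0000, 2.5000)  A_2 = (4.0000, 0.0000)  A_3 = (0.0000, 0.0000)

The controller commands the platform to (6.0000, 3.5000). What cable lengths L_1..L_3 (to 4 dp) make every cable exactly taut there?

cable 1: Δx=2.0000, Δy=-1.0000; L_1 = √(Δx²+Δy²) = 2.2361
cable 2: Δx=-2.0000, Δy=-3.5000; L_2 = √(Δx²+Δy²) = 4.0311
cable 3: Δx=-6.0000, Δy=-3.5000; L_3 = √(Δx²+Δy²) = 6.9462

(2.2361, 4.0311, 6.9462)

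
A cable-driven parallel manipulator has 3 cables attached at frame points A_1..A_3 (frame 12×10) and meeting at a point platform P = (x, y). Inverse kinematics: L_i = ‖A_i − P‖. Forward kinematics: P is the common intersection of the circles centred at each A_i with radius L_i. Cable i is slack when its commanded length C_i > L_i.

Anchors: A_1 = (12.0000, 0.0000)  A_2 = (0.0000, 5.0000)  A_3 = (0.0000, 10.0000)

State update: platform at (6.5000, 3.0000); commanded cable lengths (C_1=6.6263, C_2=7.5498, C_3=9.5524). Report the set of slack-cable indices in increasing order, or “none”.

i=1: geometric 6.2650 vs commanded 6.6263 ⇒ slack
i=2: geometric 6.8007 vs commanded 7.5498 ⇒ slack
i=3: geometric 9.5525 vs commanded 9.5524 ⇒ taut

1, 2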